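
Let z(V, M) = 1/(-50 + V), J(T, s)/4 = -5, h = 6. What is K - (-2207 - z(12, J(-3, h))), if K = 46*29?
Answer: 134557/38 ≈ 3541.0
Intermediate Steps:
J(T, s) = -20 (J(T, s) = 4*(-5) = -20)
K = 1334
K - (-2207 - z(12, J(-3, h))) = 1334 - (-2207 - 1/(-50 + 12)) = 1334 - (-2207 - 1/(-38)) = 1334 - (-2207 - 1*(-1/38)) = 1334 - (-2207 + 1/38) = 1334 - 1*(-83865/38) = 1334 + 83865/38 = 134557/38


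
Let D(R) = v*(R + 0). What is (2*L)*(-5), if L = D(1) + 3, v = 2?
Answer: -50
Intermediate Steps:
D(R) = 2*R (D(R) = 2*(R + 0) = 2*R)
L = 5 (L = 2*1 + 3 = 2 + 3 = 5)
(2*L)*(-5) = (2*5)*(-5) = 10*(-5) = -50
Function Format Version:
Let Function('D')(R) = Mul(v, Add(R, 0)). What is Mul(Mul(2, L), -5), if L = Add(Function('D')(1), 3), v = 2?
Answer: -50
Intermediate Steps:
Function('D')(R) = Mul(2, R) (Function('D')(R) = Mul(2, Add(R, 0)) = Mul(2, R))
L = 5 (L = Add(Mul(2, 1), 3) = Add(2, 3) = 5)
Mul(Mul(2, L), -5) = Mul(Mul(2, 5), -5) = Mul(10, -5) = -50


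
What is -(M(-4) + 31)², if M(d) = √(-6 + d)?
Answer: -(31 + I*√10)² ≈ -951.0 - 196.06*I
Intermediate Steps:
-(M(-4) + 31)² = -(√(-6 - 4) + 31)² = -(√(-10) + 31)² = -(I*√10 + 31)² = -(31 + I*√10)²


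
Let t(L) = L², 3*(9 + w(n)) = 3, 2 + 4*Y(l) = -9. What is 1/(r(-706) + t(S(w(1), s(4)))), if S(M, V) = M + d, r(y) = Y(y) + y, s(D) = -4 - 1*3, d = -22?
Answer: 4/765 ≈ 0.0052288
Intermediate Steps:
s(D) = -7 (s(D) = -4 - 3 = -7)
Y(l) = -11/4 (Y(l) = -½ + (¼)*(-9) = -½ - 9/4 = -11/4)
w(n) = -8 (w(n) = -9 + (⅓)*3 = -9 + 1 = -8)
r(y) = -11/4 + y
S(M, V) = -22 + M (S(M, V) = M - 22 = -22 + M)
1/(r(-706) + t(S(w(1), s(4)))) = 1/((-11/4 - 706) + (-22 - 8)²) = 1/(-2835/4 + (-30)²) = 1/(-2835/4 + 900) = 1/(765/4) = 4/765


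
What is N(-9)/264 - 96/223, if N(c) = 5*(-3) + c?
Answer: -1279/2453 ≈ -0.52140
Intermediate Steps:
N(c) = -15 + c
N(-9)/264 - 96/223 = (-15 - 9)/264 - 96/223 = -24*1/264 - 96*1/223 = -1/11 - 96/223 = -1279/2453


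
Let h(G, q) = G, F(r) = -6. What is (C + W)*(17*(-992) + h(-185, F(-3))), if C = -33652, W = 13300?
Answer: 346981248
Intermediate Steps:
(C + W)*(17*(-992) + h(-185, F(-3))) = (-33652 + 13300)*(17*(-992) - 185) = -20352*(-16864 - 185) = -20352*(-17049) = 346981248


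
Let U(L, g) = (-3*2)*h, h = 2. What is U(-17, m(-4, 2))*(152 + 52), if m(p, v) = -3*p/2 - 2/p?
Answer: -2448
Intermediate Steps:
m(p, v) = -2/p - 3*p/2 (m(p, v) = -3*p*(1/2) - 2/p = -3*p/2 - 2/p = -2/p - 3*p/2)
U(L, g) = -12 (U(L, g) = -3*2*2 = -6*2 = -12)
U(-17, m(-4, 2))*(152 + 52) = -12*(152 + 52) = -12*204 = -2448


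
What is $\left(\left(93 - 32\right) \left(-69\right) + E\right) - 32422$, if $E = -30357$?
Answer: $-66988$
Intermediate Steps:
$\left(\left(93 - 32\right) \left(-69\right) + E\right) - 32422 = \left(\left(93 - 32\right) \left(-69\right) - 30357\right) - 32422 = \left(61 \left(-69\right) - 30357\right) - 32422 = \left(-4209 - 30357\right) - 32422 = -34566 - 32422 = -66988$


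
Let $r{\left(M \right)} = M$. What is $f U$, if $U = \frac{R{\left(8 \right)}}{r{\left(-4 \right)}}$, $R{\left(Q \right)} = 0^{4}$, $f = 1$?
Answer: $0$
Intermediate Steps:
$R{\left(Q \right)} = 0$
$U = 0$ ($U = \frac{0}{-4} = 0 \left(- \frac{1}{4}\right) = 0$)
$f U = 1 \cdot 0 = 0$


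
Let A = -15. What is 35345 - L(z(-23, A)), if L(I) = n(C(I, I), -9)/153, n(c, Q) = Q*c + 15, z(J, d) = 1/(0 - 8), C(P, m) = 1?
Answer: 1802593/51 ≈ 35345.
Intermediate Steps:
z(J, d) = -⅛ (z(J, d) = 1/(-8) = -⅛)
n(c, Q) = 15 + Q*c
L(I) = 2/51 (L(I) = (15 - 9*1)/153 = (15 - 9)*(1/153) = 6*(1/153) = 2/51)
35345 - L(z(-23, A)) = 35345 - 1*2/51 = 35345 - 2/51 = 1802593/51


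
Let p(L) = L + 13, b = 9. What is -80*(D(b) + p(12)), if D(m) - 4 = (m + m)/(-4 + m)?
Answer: -2608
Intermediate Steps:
p(L) = 13 + L
D(m) = 4 + 2*m/(-4 + m) (D(m) = 4 + (m + m)/(-4 + m) = 4 + (2*m)/(-4 + m) = 4 + 2*m/(-4 + m))
-80*(D(b) + p(12)) = -80*(2*(-8 + 3*9)/(-4 + 9) + (13 + 12)) = -80*(2*(-8 + 27)/5 + 25) = -80*(2*(⅕)*19 + 25) = -80*(38/5 + 25) = -80*163/5 = -2608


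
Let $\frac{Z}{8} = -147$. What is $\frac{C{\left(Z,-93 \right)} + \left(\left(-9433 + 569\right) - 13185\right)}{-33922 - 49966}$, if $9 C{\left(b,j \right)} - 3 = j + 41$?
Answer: $\frac{99245}{377496} \approx 0.2629$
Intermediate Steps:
$Z = -1176$ ($Z = 8 \left(-147\right) = -1176$)
$C{\left(b,j \right)} = \frac{44}{9} + \frac{j}{9}$ ($C{\left(b,j \right)} = \frac{1}{3} + \frac{j + 41}{9} = \frac{1}{3} + \frac{41 + j}{9} = \frac{1}{3} + \left(\frac{41}{9} + \frac{j}{9}\right) = \frac{44}{9} + \frac{j}{9}$)
$\frac{C{\left(Z,-93 \right)} + \left(\left(-9433 + 569\right) - 13185\right)}{-33922 - 49966} = \frac{\left(\frac{44}{9} + \frac{1}{9} \left(-93\right)\right) + \left(\left(-9433 + 569\right) - 13185\right)}{-33922 - 49966} = \frac{\left(\frac{44}{9} - \frac{31}{3}\right) - 22049}{-83888} = \left(- \frac{49}{9} - 22049\right) \left(- \frac{1}{83888}\right) = \left(- \frac{198490}{9}\right) \left(- \frac{1}{83888}\right) = \frac{99245}{377496}$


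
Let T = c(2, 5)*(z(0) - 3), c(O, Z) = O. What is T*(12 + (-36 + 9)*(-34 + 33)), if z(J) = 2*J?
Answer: -234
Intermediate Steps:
T = -6 (T = 2*(2*0 - 3) = 2*(0 - 3) = 2*(-3) = -6)
T*(12 + (-36 + 9)*(-34 + 33)) = -6*(12 + (-36 + 9)*(-34 + 33)) = -6*(12 - 27*(-1)) = -6*(12 + 27) = -6*39 = -234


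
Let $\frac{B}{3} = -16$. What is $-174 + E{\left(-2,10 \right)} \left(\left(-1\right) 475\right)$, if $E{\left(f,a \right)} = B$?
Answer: $22626$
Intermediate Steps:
$B = -48$ ($B = 3 \left(-16\right) = -48$)
$E{\left(f,a \right)} = -48$
$-174 + E{\left(-2,10 \right)} \left(\left(-1\right) 475\right) = -174 - 48 \left(\left(-1\right) 475\right) = -174 - -22800 = -174 + 22800 = 22626$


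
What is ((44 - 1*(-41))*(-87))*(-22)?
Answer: 162690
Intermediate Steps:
((44 - 1*(-41))*(-87))*(-22) = ((44 + 41)*(-87))*(-22) = (85*(-87))*(-22) = -7395*(-22) = 162690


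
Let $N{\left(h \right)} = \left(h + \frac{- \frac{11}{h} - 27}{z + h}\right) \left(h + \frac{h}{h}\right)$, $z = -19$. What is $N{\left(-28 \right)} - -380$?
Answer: $\frac{1474861}{1316} \approx 1120.7$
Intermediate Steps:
$N{\left(h \right)} = \left(1 + h\right) \left(h + \frac{-27 - \frac{11}{h}}{-19 + h}\right)$ ($N{\left(h \right)} = \left(h + \frac{- \frac{11}{h} - 27}{-19 + h}\right) \left(h + \frac{h}{h}\right) = \left(h + \frac{-27 - \frac{11}{h}}{-19 + h}\right) \left(h + 1\right) = \left(h + \frac{-27 - \frac{11}{h}}{-19 + h}\right) \left(1 + h\right) = \left(1 + h\right) \left(h + \frac{-27 - \frac{11}{h}}{-19 + h}\right)$)
$N{\left(-28 \right)} - -380 = \frac{-11 + \left(-28\right)^{4} - 46 \left(-28\right)^{2} - -1064 - 18 \left(-28\right)^{3}}{\left(-28\right) \left(-19 - 28\right)} - -380 = - \frac{-11 + 614656 - 36064 + 1064 - -395136}{28 \left(-47\right)} + 380 = \left(- \frac{1}{28}\right) \left(- \frac{1}{47}\right) \left(-11 + 614656 - 36064 + 1064 + 395136\right) + 380 = \left(- \frac{1}{28}\right) \left(- \frac{1}{47}\right) 974781 + 380 = \frac{974781}{1316} + 380 = \frac{1474861}{1316}$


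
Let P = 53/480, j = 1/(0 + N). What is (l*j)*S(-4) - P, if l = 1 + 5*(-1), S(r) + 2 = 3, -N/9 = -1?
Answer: -799/1440 ≈ -0.55486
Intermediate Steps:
N = 9 (N = -9*(-1) = 9)
S(r) = 1 (S(r) = -2 + 3 = 1)
j = ⅑ (j = 1/(0 + 9) = 1/9 = ⅑ ≈ 0.11111)
l = -4 (l = 1 - 5 = -4)
P = 53/480 (P = 53*(1/480) = 53/480 ≈ 0.11042)
(l*j)*S(-4) - P = -4*⅑*1 - 1*53/480 = -4/9*1 - 53/480 = -4/9 - 53/480 = -799/1440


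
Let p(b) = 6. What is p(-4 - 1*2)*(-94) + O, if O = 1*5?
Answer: -559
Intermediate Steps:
O = 5
p(-4 - 1*2)*(-94) + O = 6*(-94) + 5 = -564 + 5 = -559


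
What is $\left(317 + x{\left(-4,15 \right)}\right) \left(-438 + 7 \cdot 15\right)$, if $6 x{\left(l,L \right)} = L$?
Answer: $- \frac{212787}{2} \approx -1.0639 \cdot 10^{5}$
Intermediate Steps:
$x{\left(l,L \right)} = \frac{L}{6}$
$\left(317 + x{\left(-4,15 \right)}\right) \left(-438 + 7 \cdot 15\right) = \left(317 + \frac{1}{6} \cdot 15\right) \left(-438 + 7 \cdot 15\right) = \left(317 + \frac{5}{2}\right) \left(-438 + 105\right) = \frac{639}{2} \left(-333\right) = - \frac{212787}{2}$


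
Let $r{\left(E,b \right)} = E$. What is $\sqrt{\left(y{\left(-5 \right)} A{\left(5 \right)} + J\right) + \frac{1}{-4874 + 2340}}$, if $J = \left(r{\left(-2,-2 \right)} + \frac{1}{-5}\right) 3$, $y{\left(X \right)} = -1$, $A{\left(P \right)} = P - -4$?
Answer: $\frac{i \sqrt{2504314190}}{12670} \approx 3.9497 i$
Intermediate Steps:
$A{\left(P \right)} = 4 + P$ ($A{\left(P \right)} = P + 4 = 4 + P$)
$J = - \frac{33}{5}$ ($J = \left(-2 + \frac{1}{-5}\right) 3 = \left(-2 - \frac{1}{5}\right) 3 = \left(- \frac{11}{5}\right) 3 = - \frac{33}{5} \approx -6.6$)
$\sqrt{\left(y{\left(-5 \right)} A{\left(5 \right)} + J\right) + \frac{1}{-4874 + 2340}} = \sqrt{\left(- (4 + 5) - \frac{33}{5}\right) + \frac{1}{-4874 + 2340}} = \sqrt{\left(\left(-1\right) 9 - \frac{33}{5}\right) + \frac{1}{-2534}} = \sqrt{\left(-9 - \frac{33}{5}\right) - \frac{1}{2534}} = \sqrt{- \frac{78}{5} - \frac{1}{2534}} = \sqrt{- \frac{197657}{12670}} = \frac{i \sqrt{2504314190}}{12670}$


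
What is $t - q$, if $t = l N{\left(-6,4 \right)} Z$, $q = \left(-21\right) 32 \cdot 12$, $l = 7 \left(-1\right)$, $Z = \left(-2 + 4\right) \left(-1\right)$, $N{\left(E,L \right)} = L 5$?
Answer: $8344$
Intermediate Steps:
$N{\left(E,L \right)} = 5 L$
$Z = -2$ ($Z = 2 \left(-1\right) = -2$)
$l = -7$
$q = -8064$ ($q = \left(-672\right) 12 = -8064$)
$t = 280$ ($t = - 7 \cdot 5 \cdot 4 \left(-2\right) = \left(-7\right) 20 \left(-2\right) = \left(-140\right) \left(-2\right) = 280$)
$t - q = 280 - -8064 = 280 + 8064 = 8344$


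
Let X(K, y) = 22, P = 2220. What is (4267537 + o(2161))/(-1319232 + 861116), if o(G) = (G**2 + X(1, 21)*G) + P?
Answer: -132165/6737 ≈ -19.618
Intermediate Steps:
o(G) = 2220 + G**2 + 22*G (o(G) = (G**2 + 22*G) + 2220 = 2220 + G**2 + 22*G)
(4267537 + o(2161))/(-1319232 + 861116) = (4267537 + (2220 + 2161**2 + 22*2161))/(-1319232 + 861116) = (4267537 + (2220 + 4669921 + 47542))/(-458116) = (4267537 + 4719683)*(-1/458116) = 8987220*(-1/458116) = -132165/6737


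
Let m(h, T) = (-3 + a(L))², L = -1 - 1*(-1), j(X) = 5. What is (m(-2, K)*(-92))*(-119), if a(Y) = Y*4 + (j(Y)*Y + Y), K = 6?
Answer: 98532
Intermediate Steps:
L = 0 (L = -1 + 1 = 0)
a(Y) = 10*Y (a(Y) = Y*4 + (5*Y + Y) = 4*Y + 6*Y = 10*Y)
m(h, T) = 9 (m(h, T) = (-3 + 10*0)² = (-3 + 0)² = (-3)² = 9)
(m(-2, K)*(-92))*(-119) = (9*(-92))*(-119) = -828*(-119) = 98532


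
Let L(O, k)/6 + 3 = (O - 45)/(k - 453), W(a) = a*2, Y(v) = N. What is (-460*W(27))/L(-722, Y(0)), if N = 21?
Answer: 77760/23 ≈ 3380.9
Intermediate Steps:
Y(v) = 21
W(a) = 2*a
L(O, k) = -18 + 6*(-45 + O)/(-453 + k) (L(O, k) = -18 + 6*((O - 45)/(k - 453)) = -18 + 6*((-45 + O)/(-453 + k)) = -18 + 6*(-45 + O)/(-453 + k))
(-460*W(27))/L(-722, Y(0)) = (-920*27)/((6*(1314 - 722 - 3*21)/(-453 + 21))) = (-460*54)/((6*(1314 - 722 - 63)/(-432))) = -24840/(6*(-1/432)*529) = -24840/(-529/72) = -24840*(-72/529) = 77760/23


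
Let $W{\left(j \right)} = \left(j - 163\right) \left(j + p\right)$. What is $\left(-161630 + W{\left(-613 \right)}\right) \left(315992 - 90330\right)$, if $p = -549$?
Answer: $167008384284$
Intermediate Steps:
$W{\left(j \right)} = \left(-549 + j\right) \left(-163 + j\right)$ ($W{\left(j \right)} = \left(j - 163\right) \left(j - 549\right) = \left(-163 + j\right) \left(-549 + j\right) = \left(-549 + j\right) \left(-163 + j\right)$)
$\left(-161630 + W{\left(-613 \right)}\right) \left(315992 - 90330\right) = \left(-161630 + \left(89487 + \left(-613\right)^{2} - -436456\right)\right) \left(315992 - 90330\right) = \left(-161630 + \left(89487 + 375769 + 436456\right)\right) 225662 = \left(-161630 + 901712\right) 225662 = 740082 \cdot 225662 = 167008384284$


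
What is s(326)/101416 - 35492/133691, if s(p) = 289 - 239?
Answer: -1796386061/6779203228 ≈ -0.26498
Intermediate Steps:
s(p) = 50
s(326)/101416 - 35492/133691 = 50/101416 - 35492/133691 = 50*(1/101416) - 35492*1/133691 = 25/50708 - 35492/133691 = -1796386061/6779203228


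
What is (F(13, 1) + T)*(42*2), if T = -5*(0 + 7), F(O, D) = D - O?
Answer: -3948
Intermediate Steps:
T = -35 (T = -5*7 = -35)
(F(13, 1) + T)*(42*2) = ((1 - 1*13) - 35)*(42*2) = ((1 - 13) - 35)*84 = (-12 - 35)*84 = -47*84 = -3948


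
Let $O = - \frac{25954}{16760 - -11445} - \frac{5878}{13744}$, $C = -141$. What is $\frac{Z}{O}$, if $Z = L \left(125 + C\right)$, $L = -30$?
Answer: $- \frac{31011961600}{87083461} \approx -356.12$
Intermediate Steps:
$O = - \frac{261250383}{193824760}$ ($O = - \frac{25954}{16760 + 11445} - \frac{2939}{6872} = - \frac{25954}{28205} - \frac{2939}{6872} = - \frac{261250383}{193824760} \approx -1.3479$)
$Z = 480$ ($Z = - 30 \left(125 - 141\right) = \left(-30\right) \left(-16\right) = 480$)
$\frac{Z}{O} = \frac{480}{- \frac{261250383}{193824760}} = 480 \left(- \frac{193824760}{261250383}\right) = - \frac{31011961600}{87083461}$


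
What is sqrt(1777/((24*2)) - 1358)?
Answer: I*sqrt(190221)/12 ≈ 36.345*I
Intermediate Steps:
sqrt(1777/((24*2)) - 1358) = sqrt(1777/48 - 1358) = sqrt(-63407/48) = I*sqrt(190221)/12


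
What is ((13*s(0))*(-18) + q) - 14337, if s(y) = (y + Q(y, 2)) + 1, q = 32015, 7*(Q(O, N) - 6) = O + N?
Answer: 111812/7 ≈ 15973.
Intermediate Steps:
Q(O, N) = 6 + N/7 + O/7 (Q(O, N) = 6 + (O + N)/7 = 6 + (N + O)/7 = 6 + (N/7 + O/7) = 6 + N/7 + O/7)
s(y) = 51/7 + 8*y/7 (s(y) = (y + (6 + (⅐)*2 + y/7)) + 1 = (y + (6 + 2/7 + y/7)) + 1 = (y + (44/7 + y/7)) + 1 = (44/7 + 8*y/7) + 1 = 51/7 + 8*y/7)
((13*s(0))*(-18) + q) - 14337 = ((13*(51/7 + (8/7)*0))*(-18) + 32015) - 14337 = ((13*(51/7 + 0))*(-18) + 32015) - 14337 = ((13*(51/7))*(-18) + 32015) - 14337 = ((663/7)*(-18) + 32015) - 14337 = (-11934/7 + 32015) - 14337 = 212171/7 - 14337 = 111812/7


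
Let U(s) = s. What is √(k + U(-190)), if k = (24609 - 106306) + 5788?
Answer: I*√76099 ≈ 275.86*I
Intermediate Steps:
k = -75909 (k = -81697 + 5788 = -75909)
√(k + U(-190)) = √(-75909 - 190) = √(-76099) = I*√76099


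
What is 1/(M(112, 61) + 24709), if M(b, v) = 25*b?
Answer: 1/27509 ≈ 3.6352e-5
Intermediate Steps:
1/(M(112, 61) + 24709) = 1/(25*112 + 24709) = 1/(2800 + 24709) = 1/27509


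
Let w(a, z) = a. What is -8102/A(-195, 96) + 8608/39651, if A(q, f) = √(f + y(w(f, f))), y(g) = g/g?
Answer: 8608/39651 - 8102*√97/97 ≈ -822.42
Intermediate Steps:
y(g) = 1
A(q, f) = √(1 + f) (A(q, f) = √(f + 1) = √(1 + f))
-8102/A(-195, 96) + 8608/39651 = -8102/√(1 + 96) + 8608/39651 = -8102*√97/97 + 8608*(1/39651) = -8102*√97/97 + 8608/39651 = 8608/39651 - 8102*√97/97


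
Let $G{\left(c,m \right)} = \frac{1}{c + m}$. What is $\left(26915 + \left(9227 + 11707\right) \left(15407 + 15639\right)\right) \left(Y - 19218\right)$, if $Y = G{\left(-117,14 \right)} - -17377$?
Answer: $- \frac{123244958111496}{103} \approx -1.1966 \cdot 10^{12}$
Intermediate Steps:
$Y = \frac{1789830}{103}$ ($Y = \frac{1}{-117 + 14} - -17377 = \frac{1}{-103} + 17377 = - \frac{1}{103} + 17377 = \frac{1789830}{103} \approx 17377.0$)
$\left(26915 + \left(9227 + 11707\right) \left(15407 + 15639\right)\right) \left(Y - 19218\right) = \left(26915 + \left(9227 + 11707\right) \left(15407 + 15639\right)\right) \left(\frac{1789830}{103} - 19218\right) = \left(26915 + 20934 \cdot 31046\right) \left(- \frac{189624}{103}\right) = \left(26915 + 649916964\right) \left(- \frac{189624}{103}\right) = 649943879 \left(- \frac{189624}{103}\right) = - \frac{123244958111496}{103}$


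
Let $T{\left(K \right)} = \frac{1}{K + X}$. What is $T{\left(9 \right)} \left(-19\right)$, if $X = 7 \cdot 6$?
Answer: $- \frac{19}{51} \approx -0.37255$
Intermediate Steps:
$X = 42$
$T{\left(K \right)} = \frac{1}{42 + K}$ ($T{\left(K \right)} = \frac{1}{K + 42} = \frac{1}{42 + K}$)
$T{\left(9 \right)} \left(-19\right) = \frac{1}{42 + 9} \left(-19\right) = \frac{1}{51} \left(-19\right) = - \frac{19}{51}$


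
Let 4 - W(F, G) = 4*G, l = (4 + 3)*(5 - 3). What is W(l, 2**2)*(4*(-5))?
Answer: 240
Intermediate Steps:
l = 14 (l = 7*2 = 14)
W(F, G) = 4 - 4*G
W(l, 2**2)*(4*(-5)) = (4 - 4*2**2)*(4*(-5)) = (4 - 4*4)*(-20) = (4 - 16)*(-20) = -12*(-20) = 240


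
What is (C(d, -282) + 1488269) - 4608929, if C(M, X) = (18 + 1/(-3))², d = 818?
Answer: -28083131/9 ≈ -3.1203e+6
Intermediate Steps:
C(M, X) = 2809/9 (C(M, X) = (18 - ⅓)² = (53/3)² = 2809/9)
(C(d, -282) + 1488269) - 4608929 = (2809/9 + 1488269) - 4608929 = 13397230/9 - 4608929 = -28083131/9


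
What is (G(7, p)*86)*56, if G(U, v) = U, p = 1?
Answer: 33712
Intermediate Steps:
(G(7, p)*86)*56 = (7*86)*56 = 602*56 = 33712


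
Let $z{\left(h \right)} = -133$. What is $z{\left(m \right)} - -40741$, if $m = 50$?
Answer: $40608$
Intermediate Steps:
$z{\left(m \right)} - -40741 = -133 - -40741 = -133 + 40741 = 40608$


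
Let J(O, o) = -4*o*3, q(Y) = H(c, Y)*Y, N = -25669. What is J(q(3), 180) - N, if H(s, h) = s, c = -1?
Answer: 23509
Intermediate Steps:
q(Y) = -Y
J(O, o) = -12*o
J(q(3), 180) - N = -12*180 - 1*(-25669) = -2160 + 25669 = 23509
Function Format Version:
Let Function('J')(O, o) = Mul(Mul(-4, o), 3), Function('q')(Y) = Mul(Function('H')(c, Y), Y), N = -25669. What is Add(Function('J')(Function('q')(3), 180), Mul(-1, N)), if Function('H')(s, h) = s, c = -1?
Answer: 23509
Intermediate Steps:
Function('q')(Y) = Mul(-1, Y)
Function('J')(O, o) = Mul(-12, o)
Add(Function('J')(Function('q')(3), 180), Mul(-1, N)) = Add(Mul(-12, 180), Mul(-1, -25669)) = Add(-2160, 25669) = 23509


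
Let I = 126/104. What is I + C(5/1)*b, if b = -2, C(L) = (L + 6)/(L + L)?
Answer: -257/260 ≈ -0.98846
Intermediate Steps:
C(L) = (6 + L)/(2*L) (C(L) = (6 + L)/((2*L)) = (6 + L)*(1/(2*L)) = (6 + L)/(2*L))
I = 63/52 (I = 126*(1/104) = 63/52 ≈ 1.2115)
I + C(5/1)*b = 63/52 + ((6 + 5/1)/(2*((5/1))))*(-2) = 63/52 + ((6 + 5*1)/(2*((5*1))))*(-2) = 63/52 + ((½)*(6 + 5)/5)*(-2) = 63/52 + ((½)*(⅕)*11)*(-2) = 63/52 + (11/10)*(-2) = 63/52 - 11/5 = -257/260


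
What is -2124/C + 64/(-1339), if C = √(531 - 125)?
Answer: -64/1339 - 1062*√406/203 ≈ -105.46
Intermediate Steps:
C = √406 ≈ 20.149
-2124/C + 64/(-1339) = -2124*√406/406 + 64/(-1339) = -1062*√406/203 + 64*(-1/1339) = -1062*√406/203 - 64/1339 = -64/1339 - 1062*√406/203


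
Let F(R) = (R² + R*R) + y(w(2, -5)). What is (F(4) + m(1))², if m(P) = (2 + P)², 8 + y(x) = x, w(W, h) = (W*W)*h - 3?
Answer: 100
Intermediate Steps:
w(W, h) = -3 + h*W² (w(W, h) = W²*h - 3 = h*W² - 3 = -3 + h*W²)
y(x) = -8 + x
F(R) = -31 + 2*R² (F(R) = (R² + R*R) + (-8 + (-3 - 5*2²)) = (R² + R²) + (-8 + (-3 - 5*4)) = 2*R² + (-8 + (-3 - 20)) = 2*R² + (-8 - 23) = 2*R² - 31 = -31 + 2*R²)
(F(4) + m(1))² = ((-31 + 2*4²) + (2 + 1)²)² = ((-31 + 2*16) + 3²)² = ((-31 + 32) + 9)² = (1 + 9)² = 10² = 100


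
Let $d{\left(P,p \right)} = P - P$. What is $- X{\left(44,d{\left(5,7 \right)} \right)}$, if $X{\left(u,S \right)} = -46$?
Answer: $46$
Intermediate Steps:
$d{\left(P,p \right)} = 0$
$- X{\left(44,d{\left(5,7 \right)} \right)} = \left(-1\right) \left(-46\right) = 46$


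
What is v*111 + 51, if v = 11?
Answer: 1272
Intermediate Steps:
v*111 + 51 = 11*111 + 51 = 1221 + 51 = 1272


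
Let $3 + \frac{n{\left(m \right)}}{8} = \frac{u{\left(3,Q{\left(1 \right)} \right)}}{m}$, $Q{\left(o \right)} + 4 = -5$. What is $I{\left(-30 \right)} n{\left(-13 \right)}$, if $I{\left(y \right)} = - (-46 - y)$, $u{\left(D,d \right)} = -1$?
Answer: $- \frac{4864}{13} \approx -374.15$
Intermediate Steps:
$Q{\left(o \right)} = -9$ ($Q{\left(o \right)} = -4 - 5 = -9$)
$n{\left(m \right)} = -24 - \frac{8}{m}$ ($n{\left(m \right)} = -24 + 8 \left(- \frac{1}{m}\right) = -24 - \frac{8}{m}$)
$I{\left(y \right)} = 46 + y$
$I{\left(-30 \right)} n{\left(-13 \right)} = \left(46 - 30\right) \left(-24 - \frac{8}{-13}\right) = 16 \left(-24 - - \frac{8}{13}\right) = 16 \left(-24 + \frac{8}{13}\right) = 16 \left(- \frac{304}{13}\right) = - \frac{4864}{13}$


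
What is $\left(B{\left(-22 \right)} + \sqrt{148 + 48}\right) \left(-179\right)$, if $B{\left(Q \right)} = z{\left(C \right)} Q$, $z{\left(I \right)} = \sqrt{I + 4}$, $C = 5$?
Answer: $9308$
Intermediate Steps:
$z{\left(I \right)} = \sqrt{4 + I}$
$B{\left(Q \right)} = 3 Q$ ($B{\left(Q \right)} = \sqrt{4 + 5} Q = \sqrt{9} Q = 3 Q$)
$\left(B{\left(-22 \right)} + \sqrt{148 + 48}\right) \left(-179\right) = \left(3 \left(-22\right) + \sqrt{148 + 48}\right) \left(-179\right) = \left(-66 + \sqrt{196}\right) \left(-179\right) = \left(-66 + 14\right) \left(-179\right) = \left(-52\right) \left(-179\right) = 9308$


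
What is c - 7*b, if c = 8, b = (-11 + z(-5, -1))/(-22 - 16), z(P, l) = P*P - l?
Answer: 409/38 ≈ 10.763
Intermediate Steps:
z(P, l) = P² - l
b = -15/38 (b = (-11 + ((-5)² - 1*(-1)))/(-22 - 16) = (-11 + (25 + 1))/(-38) = (-11 + 26)*(-1/38) = 15*(-1/38) = -15/38 ≈ -0.39474)
c - 7*b = 8 - 7*(-15/38) = 8 + 105/38 = 409/38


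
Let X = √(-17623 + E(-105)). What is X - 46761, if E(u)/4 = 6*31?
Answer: -46761 + I*√16879 ≈ -46761.0 + 129.92*I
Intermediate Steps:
E(u) = 744 (E(u) = 4*(6*31) = 4*186 = 744)
X = I*√16879 (X = √(-17623 + 744) = √(-16879) = I*√16879 ≈ 129.92*I)
X - 46761 = I*√16879 - 46761 = -46761 + I*√16879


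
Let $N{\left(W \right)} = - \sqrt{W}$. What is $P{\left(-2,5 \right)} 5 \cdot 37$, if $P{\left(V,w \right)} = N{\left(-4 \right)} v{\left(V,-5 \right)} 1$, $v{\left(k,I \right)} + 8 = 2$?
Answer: $2220 i \approx 2220.0 i$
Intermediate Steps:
$v{\left(k,I \right)} = -6$ ($v{\left(k,I \right)} = -8 + 2 = -6$)
$P{\left(V,w \right)} = 12 i$ ($P{\left(V,w \right)} = - \sqrt{-4} \left(-6\right) 1 = - 2 i \left(-6\right) 1 = 12 i 1 = 12 i$)
$P{\left(-2,5 \right)} 5 \cdot 37 = 12 i 5 \cdot 37 = 60 i 37 = 2220 i$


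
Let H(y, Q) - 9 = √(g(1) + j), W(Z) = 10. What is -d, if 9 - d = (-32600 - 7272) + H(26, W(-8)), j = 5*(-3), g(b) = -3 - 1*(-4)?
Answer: -39872 + I*√14 ≈ -39872.0 + 3.7417*I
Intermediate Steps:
g(b) = 1 (g(b) = -3 + 4 = 1)
j = -15
H(y, Q) = 9 + I*√14 (H(y, Q) = 9 + √(1 - 15) = 9 + √(-14) = 9 + I*√14)
d = 39872 - I*√14 (d = 9 - ((-32600 - 7272) + (9 + I*√14)) = 9 - (-39872 + (9 + I*√14)) = 9 - (-39863 + I*√14) = 9 + (39863 - I*√14) = 39872 - I*√14 ≈ 39872.0 - 3.7417*I)
-d = -(39872 - I*√14) = -39872 + I*√14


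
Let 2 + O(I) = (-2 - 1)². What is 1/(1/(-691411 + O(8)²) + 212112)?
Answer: 691362/146646176543 ≈ 4.7145e-6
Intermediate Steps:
O(I) = 7 (O(I) = -2 + (-2 - 1)² = -2 + (-3)² = -2 + 9 = 7)
1/(1/(-691411 + O(8)²) + 212112) = 1/(1/(-691411 + 7²) + 212112) = 1/(1/(-691411 + 49) + 212112) = 1/(1/(-691362) + 212112) = 1/(-1/691362 + 212112) = 1/(146646176543/691362) = 691362/146646176543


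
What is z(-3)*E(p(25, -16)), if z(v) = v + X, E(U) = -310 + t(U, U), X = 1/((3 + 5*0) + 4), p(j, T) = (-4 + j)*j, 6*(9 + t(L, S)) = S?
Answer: 4630/7 ≈ 661.43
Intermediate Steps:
t(L, S) = -9 + S/6
p(j, T) = j*(-4 + j)
X = ⅐ (X = 1/((3 + 0) + 4) = 1/(3 + 4) = 1/7 = ⅐ ≈ 0.14286)
E(U) = -319 + U/6 (E(U) = -310 + (-9 + U/6) = -319 + U/6)
z(v) = ⅐ + v (z(v) = v + ⅐ = ⅐ + v)
z(-3)*E(p(25, -16)) = (⅐ - 3)*(-319 + (25*(-4 + 25))/6) = -20*(-319 + (25*21)/6)/7 = -20*(-319 + (⅙)*525)/7 = -20*(-319 + 175/2)/7 = -20/7*(-463/2) = 4630/7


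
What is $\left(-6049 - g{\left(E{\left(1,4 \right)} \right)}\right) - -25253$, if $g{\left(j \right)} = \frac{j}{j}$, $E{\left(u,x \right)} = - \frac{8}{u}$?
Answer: $19203$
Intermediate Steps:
$g{\left(j \right)} = 1$
$\left(-6049 - g{\left(E{\left(1,4 \right)} \right)}\right) - -25253 = \left(-6049 - 1\right) - -25253 = \left(-6049 - 1\right) + 25253 = -6050 + 25253 = 19203$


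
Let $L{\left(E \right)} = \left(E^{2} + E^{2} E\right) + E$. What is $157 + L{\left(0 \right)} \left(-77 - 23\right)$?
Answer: $157$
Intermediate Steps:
$L{\left(E \right)} = E + E^{2} + E^{3}$ ($L{\left(E \right)} = \left(E^{2} + E^{3}\right) + E = E + E^{2} + E^{3}$)
$157 + L{\left(0 \right)} \left(-77 - 23\right) = 157 + 0 \left(1 + 0 + 0^{2}\right) \left(-77 - 23\right) = 157 + 0 \left(1 + 0 + 0\right) \left(-100\right) = 157 + 0 \cdot 1 \left(-100\right) = 157 + 0 \left(-100\right) = 157 + 0 = 157$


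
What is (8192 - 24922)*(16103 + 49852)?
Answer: -1103427150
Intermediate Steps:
(8192 - 24922)*(16103 + 49852) = -16730*65955 = -1103427150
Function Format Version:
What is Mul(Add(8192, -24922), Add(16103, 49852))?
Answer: -1103427150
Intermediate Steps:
Mul(Add(8192, -24922), Add(16103, 49852)) = Mul(-16730, 65955) = -1103427150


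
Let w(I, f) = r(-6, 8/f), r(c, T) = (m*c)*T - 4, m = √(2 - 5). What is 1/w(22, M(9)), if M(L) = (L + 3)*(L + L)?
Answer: -27/109 + 3*I*√3/218 ≈ -0.24771 + 0.023836*I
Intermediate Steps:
m = I*√3 (m = √(-3) = I*√3 ≈ 1.732*I)
r(c, T) = -4 + I*T*c*√3 (r(c, T) = ((I*√3)*c)*T - 4 = (I*c*√3)*T - 4 = I*T*c*√3 - 4 = -4 + I*T*c*√3)
M(L) = 2*L*(3 + L) (M(L) = (3 + L)*(2*L) = 2*L*(3 + L))
w(I, f) = -4 - 48*I*√3/f (w(I, f) = -4 + I*(8/f)*(-6)*√3 = -4 - 48*I*√3/f)
1/w(22, M(9)) = 1/(-4 - 48*I*√3/(2*9*(3 + 9))) = 1/(-4 - 48*I*√3/(2*9*12)) = 1/(-4 - 48*I*√3/216) = 1/(-4 - 48*I*√3*1/216) = 1/(-4 - 2*I*√3/9)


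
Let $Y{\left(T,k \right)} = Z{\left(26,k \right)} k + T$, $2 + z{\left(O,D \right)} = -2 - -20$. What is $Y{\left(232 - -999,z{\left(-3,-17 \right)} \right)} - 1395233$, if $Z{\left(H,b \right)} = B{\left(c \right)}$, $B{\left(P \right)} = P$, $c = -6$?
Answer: $-1394098$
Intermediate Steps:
$z{\left(O,D \right)} = 16$ ($z{\left(O,D \right)} = -2 - -18 = -2 + \left(-2 + 20\right) = -2 + 18 = 16$)
$Z{\left(H,b \right)} = -6$
$Y{\left(T,k \right)} = T - 6 k$ ($Y{\left(T,k \right)} = - 6 k + T = T - 6 k$)
$Y{\left(232 - -999,z{\left(-3,-17 \right)} \right)} - 1395233 = \left(\left(232 - -999\right) - 96\right) - 1395233 = \left(\left(232 + 999\right) - 96\right) - 1395233 = \left(1231 - 96\right) - 1395233 = 1135 - 1395233 = -1394098$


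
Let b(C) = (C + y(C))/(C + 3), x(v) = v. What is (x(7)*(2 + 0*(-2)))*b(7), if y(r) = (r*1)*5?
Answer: 294/5 ≈ 58.800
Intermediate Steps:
y(r) = 5*r (y(r) = r*5 = 5*r)
b(C) = 6*C/(3 + C) (b(C) = (C + 5*C)/(C + 3) = (6*C)/(3 + C) = 6*C/(3 + C))
(x(7)*(2 + 0*(-2)))*b(7) = (7*(2 + 0*(-2)))*(6*7/(3 + 7)) = (7*(2 + 0))*(6*7/10) = (7*2)*(6*7*(⅒)) = 14*(21/5) = 294/5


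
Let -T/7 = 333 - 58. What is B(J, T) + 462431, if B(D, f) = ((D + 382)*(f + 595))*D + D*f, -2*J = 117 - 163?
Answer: -11970794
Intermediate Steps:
J = 23 (J = -(117 - 163)/2 = -½*(-46) = 23)
T = -1925 (T = -7*(333 - 58) = -7*275 = -1925)
B(D, f) = D*f + D*(382 + D)*(595 + f) (B(D, f) = ((382 + D)*(595 + f))*D + D*f = D*(382 + D)*(595 + f) + D*f = D*f + D*(382 + D)*(595 + f))
B(J, T) + 462431 = 23*(227290 + 383*(-1925) + 595*23 + 23*(-1925)) + 462431 = 23*(227290 - 737275 + 13685 - 44275) + 462431 = 23*(-540575) + 462431 = -12433225 + 462431 = -11970794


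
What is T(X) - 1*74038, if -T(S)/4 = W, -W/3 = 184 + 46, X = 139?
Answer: -71278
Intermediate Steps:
W = -690 (W = -3*(184 + 46) = -3*230 = -690)
T(S) = 2760 (T(S) = -4*(-690) = 2760)
T(X) - 1*74038 = 2760 - 1*74038 = 2760 - 74038 = -71278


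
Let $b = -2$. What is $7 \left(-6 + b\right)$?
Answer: $-56$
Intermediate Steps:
$7 \left(-6 + b\right) = 7 \left(-6 - 2\right) = 7 \left(-8\right) = -56$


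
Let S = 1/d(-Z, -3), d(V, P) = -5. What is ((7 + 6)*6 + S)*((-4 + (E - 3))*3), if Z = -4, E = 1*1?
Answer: -7002/5 ≈ -1400.4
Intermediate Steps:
E = 1
S = -⅕ (S = 1/(-5) = -⅕ ≈ -0.20000)
((7 + 6)*6 + S)*((-4 + (E - 3))*3) = ((7 + 6)*6 - ⅕)*((-4 + (1 - 3))*3) = (13*6 - ⅕)*((-4 - 2)*3) = (78 - ⅕)*(-6*3) = (389/5)*(-18) = -7002/5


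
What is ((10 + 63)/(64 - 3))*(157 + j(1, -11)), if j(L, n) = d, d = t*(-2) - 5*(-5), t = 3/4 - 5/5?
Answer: 26645/122 ≈ 218.40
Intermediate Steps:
t = -¼ (t = 3*(¼) - 5*⅕ = ¾ - 1 = -¼ ≈ -0.25000)
d = 51/2 (d = -¼*(-2) - 5*(-5) = ½ + 25 = 51/2 ≈ 25.500)
j(L, n) = 51/2
((10 + 63)/(64 - 3))*(157 + j(1, -11)) = ((10 + 63)/(64 - 3))*(157 + 51/2) = (73/61)*(365/2) = 26645/122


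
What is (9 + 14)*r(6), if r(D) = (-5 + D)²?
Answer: 23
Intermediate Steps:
(9 + 14)*r(6) = (9 + 14)*(-5 + 6)² = 23*1² = 23*1 = 23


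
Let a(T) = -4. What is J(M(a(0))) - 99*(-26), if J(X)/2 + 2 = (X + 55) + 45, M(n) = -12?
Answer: 2746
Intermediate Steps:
J(X) = 196 + 2*X (J(X) = -4 + 2*((X + 55) + 45) = -4 + 2*((55 + X) + 45) = -4 + 2*(100 + X) = -4 + (200 + 2*X) = 196 + 2*X)
J(M(a(0))) - 99*(-26) = (196 + 2*(-12)) - 99*(-26) = (196 - 24) - 1*(-2574) = 172 + 2574 = 2746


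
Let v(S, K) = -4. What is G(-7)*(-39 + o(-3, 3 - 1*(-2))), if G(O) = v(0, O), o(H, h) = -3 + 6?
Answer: 144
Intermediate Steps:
o(H, h) = 3
G(O) = -4
G(-7)*(-39 + o(-3, 3 - 1*(-2))) = -4*(-39 + 3) = -4*(-36) = 144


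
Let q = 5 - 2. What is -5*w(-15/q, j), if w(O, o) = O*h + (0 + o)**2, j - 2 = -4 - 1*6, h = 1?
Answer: -295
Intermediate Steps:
q = 3
j = -8 (j = 2 + (-4 - 1*6) = 2 + (-4 - 6) = 2 - 10 = -8)
w(O, o) = O + o**2 (w(O, o) = O*1 + (0 + o)**2 = O + o**2)
-5*w(-15/q, j) = -5*(-15/3 + (-8)**2) = -5*(-15*1/3 + 64) = -5*(-5 + 64) = -5*59 = -295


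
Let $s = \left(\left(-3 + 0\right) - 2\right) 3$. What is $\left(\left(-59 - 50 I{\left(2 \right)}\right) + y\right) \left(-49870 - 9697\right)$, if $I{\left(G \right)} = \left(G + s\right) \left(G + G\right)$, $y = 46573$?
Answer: $-2925573638$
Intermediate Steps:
$s = -15$ ($s = \left(-3 - 2\right) 3 = \left(-5\right) 3 = -15$)
$I{\left(G \right)} = 2 G \left(-15 + G\right)$ ($I{\left(G \right)} = \left(G - 15\right) \left(G + G\right) = \left(-15 + G\right) 2 G = 2 G \left(-15 + G\right)$)
$\left(\left(-59 - 50 I{\left(2 \right)}\right) + y\right) \left(-49870 - 9697\right) = \left(\left(-59 - 50 \cdot 2 \cdot 2 \left(-15 + 2\right)\right) + 46573\right) \left(-49870 - 9697\right) = \left(\left(-59 - 50 \cdot 2 \cdot 2 \left(-13\right)\right) + 46573\right) \left(-59567\right) = \left(\left(-59 - -2600\right) + 46573\right) \left(-59567\right) = \left(\left(-59 + 2600\right) + 46573\right) \left(-59567\right) = \left(2541 + 46573\right) \left(-59567\right) = 49114 \left(-59567\right) = -2925573638$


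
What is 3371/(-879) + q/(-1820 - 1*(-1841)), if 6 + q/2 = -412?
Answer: -89515/2051 ≈ -43.645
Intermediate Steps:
q = -836 (q = -12 + 2*(-412) = -12 - 824 = -836)
3371/(-879) + q/(-1820 - 1*(-1841)) = 3371/(-879) - 836/(-1820 - 1*(-1841)) = 3371*(-1/879) - 836/(-1820 + 1841) = -3371/879 - 836/21 = -89515/2051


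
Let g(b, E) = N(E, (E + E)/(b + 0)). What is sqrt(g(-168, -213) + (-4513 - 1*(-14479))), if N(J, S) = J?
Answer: sqrt(9753) ≈ 98.757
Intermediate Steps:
g(b, E) = E
sqrt(g(-168, -213) + (-4513 - 1*(-14479))) = sqrt(-213 + (-4513 - 1*(-14479))) = sqrt(-213 + (-4513 + 14479)) = sqrt(-213 + 9966) = sqrt(9753)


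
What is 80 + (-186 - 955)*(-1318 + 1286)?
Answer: 36592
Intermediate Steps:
80 + (-186 - 955)*(-1318 + 1286) = 80 - 1141*(-32) = 80 + 36512 = 36592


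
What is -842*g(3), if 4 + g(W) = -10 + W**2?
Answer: 4210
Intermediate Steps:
g(W) = -14 + W**2 (g(W) = -4 + (-10 + W**2) = -14 + W**2)
-842*g(3) = -842*(-14 + 3**2) = -842*(-14 + 9) = -842*(-5) = 4210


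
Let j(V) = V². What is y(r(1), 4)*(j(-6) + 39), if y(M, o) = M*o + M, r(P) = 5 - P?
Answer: 1500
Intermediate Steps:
y(M, o) = M + M*o
y(r(1), 4)*(j(-6) + 39) = ((5 - 1*1)*(1 + 4))*((-6)² + 39) = ((5 - 1)*5)*(36 + 39) = (4*5)*75 = 20*75 = 1500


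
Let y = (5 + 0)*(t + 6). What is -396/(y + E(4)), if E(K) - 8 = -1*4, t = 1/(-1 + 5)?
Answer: -528/47 ≈ -11.234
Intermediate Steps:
t = 1/4 ≈ 0.25000
y = 125/4 (y = (5 + 0)*(1/4 + 6) = 5*(25/4) = 125/4 ≈ 31.250)
E(K) = 4 (E(K) = 8 - 1*4 = 8 - 4 = 4)
-396/(y + E(4)) = -396/(125/4 + 4) = -396/141/4 = -396*4/141 = -528/47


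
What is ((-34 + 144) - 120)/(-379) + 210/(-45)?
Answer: -5276/1137 ≈ -4.6403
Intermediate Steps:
((-34 + 144) - 120)/(-379) + 210/(-45) = (110 - 120)*(-1/379) + 210*(-1/45) = -10*(-1/379) - 14/3 = 10/379 - 14/3 = -5276/1137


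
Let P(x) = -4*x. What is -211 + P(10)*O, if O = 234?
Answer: -9571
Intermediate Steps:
-211 + P(10)*O = -211 - 4*10*234 = -211 - 40*234 = -211 - 9360 = -9571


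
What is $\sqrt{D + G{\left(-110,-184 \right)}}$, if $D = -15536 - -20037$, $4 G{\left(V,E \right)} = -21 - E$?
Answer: $\frac{\sqrt{18167}}{2} \approx 67.392$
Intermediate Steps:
$G{\left(V,E \right)} = - \frac{21}{4} - \frac{E}{4}$ ($G{\left(V,E \right)} = \frac{-21 - E}{4} = - \frac{21}{4} - \frac{E}{4}$)
$D = 4501$ ($D = -15536 + 20037 = 4501$)
$\sqrt{D + G{\left(-110,-184 \right)}} = \sqrt{4501 - - \frac{163}{4}} = \sqrt{4501 + \left(- \frac{21}{4} + 46\right)} = \sqrt{4501 + \frac{163}{4}} = \sqrt{\frac{18167}{4}} = \frac{\sqrt{18167}}{2}$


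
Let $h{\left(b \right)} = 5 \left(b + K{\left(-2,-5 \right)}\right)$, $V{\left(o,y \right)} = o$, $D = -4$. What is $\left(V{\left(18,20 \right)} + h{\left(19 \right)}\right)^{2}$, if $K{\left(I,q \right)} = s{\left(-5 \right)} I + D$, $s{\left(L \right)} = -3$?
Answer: $15129$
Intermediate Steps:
$K{\left(I,q \right)} = -4 - 3 I$ ($K{\left(I,q \right)} = - 3 I - 4 = -4 - 3 I$)
$h{\left(b \right)} = 10 + 5 b$ ($h{\left(b \right)} = 5 \left(b - -2\right) = 5 \left(b + \left(-4 + 6\right)\right) = 5 \left(b + 2\right) = 5 \left(2 + b\right) = 10 + 5 b$)
$\left(V{\left(18,20 \right)} + h{\left(19 \right)}\right)^{2} = \left(18 + \left(10 + 5 \cdot 19\right)\right)^{2} = \left(18 + \left(10 + 95\right)\right)^{2} = \left(18 + 105\right)^{2} = 123^{2} = 15129$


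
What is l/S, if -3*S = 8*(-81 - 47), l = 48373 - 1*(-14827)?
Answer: 5925/32 ≈ 185.16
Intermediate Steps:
l = 63200 (l = 48373 + 14827 = 63200)
S = 1024/3 (S = -8*(-81 - 47)/3 = -8*(-128)/3 = -1/3*(-1024) = 1024/3 ≈ 341.33)
l/S = 63200/(1024/3) = 63200*(3/1024) = 5925/32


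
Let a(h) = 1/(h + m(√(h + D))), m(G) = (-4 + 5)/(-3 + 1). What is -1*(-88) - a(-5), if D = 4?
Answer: 970/11 ≈ 88.182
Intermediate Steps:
m(G) = -½ (m(G) = 1/(-2) = 1*(-½) = -½)
a(h) = 1/(-½ + h) (a(h) = 1/(h - ½) = 1/(-½ + h))
-1*(-88) - a(-5) = -1*(-88) - 2/(-1 + 2*(-5)) = 88 - 2/(-1 - 10) = 88 - 2/(-11) = 88 - 2*(-1)/11 = 88 - 1*(-2/11) = 88 + 2/11 = 970/11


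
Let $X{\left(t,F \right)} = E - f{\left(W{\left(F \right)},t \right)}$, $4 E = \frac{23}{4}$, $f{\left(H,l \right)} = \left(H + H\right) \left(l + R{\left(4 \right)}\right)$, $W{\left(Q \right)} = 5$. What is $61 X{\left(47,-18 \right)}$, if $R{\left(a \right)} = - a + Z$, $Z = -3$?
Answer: $- \frac{388997}{16} \approx -24312.0$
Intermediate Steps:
$R{\left(a \right)} = -3 - a$ ($R{\left(a \right)} = - a - 3 = -3 - a$)
$f{\left(H,l \right)} = 2 H \left(-7 + l\right)$ ($f{\left(H,l \right)} = \left(H + H\right) \left(l - 7\right) = 2 H \left(l - 7\right) = 2 H \left(-7 + l\right)$)
$E = \frac{23}{16}$ ($E = \frac{23 \cdot \frac{1}{4}}{4} = \frac{1}{4} \cdot \frac{23}{4} = \frac{23}{16} \approx 1.4375$)
$X{\left(t,F \right)} = \frac{1143}{16} - 10 t$ ($X{\left(t,F \right)} = \frac{23}{16} - 2 \cdot 5 \left(-7 + t\right) = \frac{23}{16} - \left(-70 + 10 t\right) = \frac{1143}{16} - 10 t$)
$61 X{\left(47,-18 \right)} = 61 \left(\frac{1143}{16} - 470\right) = 61 \left(- \frac{6377}{16}\right) = - \frac{388997}{16}$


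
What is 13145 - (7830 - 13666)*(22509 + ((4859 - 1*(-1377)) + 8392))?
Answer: 216744677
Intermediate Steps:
13145 - (7830 - 13666)*(22509 + ((4859 - 1*(-1377)) + 8392)) = 13145 - (-5836)*(22509 + ((4859 + 1377) + 8392)) = 13145 - (-5836)*(22509 + (6236 + 8392)) = 13145 - (-5836)*(22509 + 14628) = 13145 - (-5836)*37137 = 13145 - 1*(-216731532) = 13145 + 216731532 = 216744677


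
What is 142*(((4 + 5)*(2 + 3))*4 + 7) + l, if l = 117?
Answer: 26671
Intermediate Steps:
142*(((4 + 5)*(2 + 3))*4 + 7) + l = 142*(((4 + 5)*(2 + 3))*4 + 7) + 117 = 142*((9*5)*4 + 7) + 117 = 142*(45*4 + 7) + 117 = 142*(180 + 7) + 117 = 142*187 + 117 = 26554 + 117 = 26671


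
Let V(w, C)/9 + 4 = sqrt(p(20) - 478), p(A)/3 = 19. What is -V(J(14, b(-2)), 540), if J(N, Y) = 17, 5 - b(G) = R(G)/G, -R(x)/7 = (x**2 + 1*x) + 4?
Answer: 36 - 9*I*sqrt(421) ≈ 36.0 - 184.66*I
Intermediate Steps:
R(x) = -28 - 7*x - 7*x**2 (R(x) = -7*((x**2 + 1*x) + 4) = -7*((x**2 + x) + 4) = -7*((x + x**2) + 4) = -7*(4 + x + x**2) = -28 - 7*x - 7*x**2)
p(A) = 57 (p(A) = 3*19 = 57)
b(G) = 5 - (-28 - 7*G - 7*G**2)/G
V(w, C) = -36 + 9*I*sqrt(421) (V(w, C) = -36 + 9*sqrt(57 - 478) = -36 + 9*sqrt(-421) = -36 + 9*(I*sqrt(421)) = -36 + 9*I*sqrt(421))
-V(J(14, b(-2)), 540) = -(-36 + 9*I*sqrt(421)) = 36 - 9*I*sqrt(421)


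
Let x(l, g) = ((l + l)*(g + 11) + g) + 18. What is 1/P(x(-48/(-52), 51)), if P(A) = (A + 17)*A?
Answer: 169/6215310 ≈ 2.7191e-5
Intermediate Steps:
x(l, g) = 18 + g + 2*l*(11 + g) (x(l, g) = ((2*l)*(11 + g) + g) + 18 = (2*l*(11 + g) + g) + 18 = (g + 2*l*(11 + g)) + 18 = 18 + g + 2*l*(11 + g))
P(A) = A*(17 + A) (P(A) = (17 + A)*A = A*(17 + A))
1/P(x(-48/(-52), 51)) = 1/((18 + 51 + 22*(-48/(-52)) + 2*51*(-48/(-52)))*(17 + (18 + 51 + 22*(-48/(-52)) + 2*51*(-48/(-52))))) = 1/((18 + 51 + 22*(-48*(-1/52)) + 2*51*(-48*(-1/52)))*(17 + (18 + 51 + 22*(-48*(-1/52)) + 2*51*(-48*(-1/52))))) = 1/((18 + 51 + 22*(12/13) + 2*51*(12/13))*(17 + (18 + 51 + 22*(12/13) + 2*51*(12/13)))) = 1/((18 + 51 + 264/13 + 1224/13)*(17 + (18 + 51 + 264/13 + 1224/13))) = 1/(2385*(17 + 2385/13)/13) = 1/((2385/13)*(2606/13)) = 1/(6215310/169) = 169/6215310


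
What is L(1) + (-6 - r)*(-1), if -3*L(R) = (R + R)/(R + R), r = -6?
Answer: -1/3 ≈ -0.33333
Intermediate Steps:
L(R) = -1/3 (L(R) = -(R + R)/(3*(R + R)) = -2*R/(3*(2*R)) = -2*R*1/(2*R)/3 = -1/3*1 = -1/3)
L(1) + (-6 - r)*(-1) = -1/3 + (-6 - 1*(-6))*(-1) = -1/3 + (-6 + 6)*(-1) = -1/3 + 0*(-1) = -1/3 + 0 = -1/3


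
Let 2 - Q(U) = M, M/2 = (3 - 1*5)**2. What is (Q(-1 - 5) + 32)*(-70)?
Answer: -1820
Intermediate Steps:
M = 8 (M = 2*(3 - 1*5)**2 = 2*(3 - 5)**2 = 2*(-2)**2 = 2*4 = 8)
Q(U) = -6 (Q(U) = 2 - 1*8 = 2 - 8 = -6)
(Q(-1 - 5) + 32)*(-70) = (-6 + 32)*(-70) = 26*(-70) = -1820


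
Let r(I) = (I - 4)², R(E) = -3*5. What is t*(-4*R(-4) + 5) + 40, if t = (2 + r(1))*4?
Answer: 2900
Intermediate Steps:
R(E) = -15
r(I) = (-4 + I)²
t = 44 (t = (2 + (-4 + 1)²)*4 = (2 + (-3)²)*4 = (2 + 9)*4 = 11*4 = 44)
t*(-4*R(-4) + 5) + 40 = 44*(-4*(-15) + 5) + 40 = 44*(60 + 5) + 40 = 44*65 + 40 = 2860 + 40 = 2900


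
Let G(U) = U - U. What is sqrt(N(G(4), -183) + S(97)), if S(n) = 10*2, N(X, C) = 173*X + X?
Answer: 2*sqrt(5) ≈ 4.4721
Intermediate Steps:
G(U) = 0
N(X, C) = 174*X
S(n) = 20
sqrt(N(G(4), -183) + S(97)) = sqrt(174*0 + 20) = sqrt(0 + 20) = sqrt(20) = 2*sqrt(5)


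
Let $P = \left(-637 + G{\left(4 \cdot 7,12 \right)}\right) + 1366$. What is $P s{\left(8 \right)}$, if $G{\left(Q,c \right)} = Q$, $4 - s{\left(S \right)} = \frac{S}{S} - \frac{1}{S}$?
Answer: $\frac{18925}{8} \approx 2365.6$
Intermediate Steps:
$s{\left(S \right)} = 3 + \frac{1}{S}$ ($s{\left(S \right)} = 4 - \left(\frac{S}{S} - \frac{1}{S}\right) = 4 - \left(1 - \frac{1}{S}\right) = 3 + \frac{1}{S}$)
$P = 757$ ($P = \left(-637 + 4 \cdot 7\right) + 1366 = \left(-637 + 28\right) + 1366 = -609 + 1366 = 757$)
$P s{\left(8 \right)} = 757 \left(3 + \frac{1}{8}\right) = 757 \cdot \frac{25}{8} = \frac{18925}{8}$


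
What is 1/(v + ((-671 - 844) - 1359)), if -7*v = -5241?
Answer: -7/14877 ≈ -0.00047053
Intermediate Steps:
v = 5241/7 (v = -⅐*(-5241) = 5241/7 ≈ 748.71)
1/(v + ((-671 - 844) - 1359)) = 1/(5241/7 + ((-671 - 844) - 1359)) = 1/(5241/7 + (-1515 - 1359)) = 1/(5241/7 - 2874) = 1/(-14877/7) = -7/14877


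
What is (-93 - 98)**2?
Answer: 36481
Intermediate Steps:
(-93 - 98)**2 = (-191)**2 = 36481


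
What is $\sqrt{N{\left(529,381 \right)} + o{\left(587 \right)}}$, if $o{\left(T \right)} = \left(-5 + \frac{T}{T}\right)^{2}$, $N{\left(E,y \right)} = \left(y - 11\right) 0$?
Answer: $4$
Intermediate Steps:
$N{\left(E,y \right)} = 0$ ($N{\left(E,y \right)} = \left(-11 + y\right) 0 = 0$)
$o{\left(T \right)} = 16$ ($o{\left(T \right)} = \left(-5 + 1\right)^{2} = \left(-4\right)^{2} = 16$)
$\sqrt{N{\left(529,381 \right)} + o{\left(587 \right)}} = \sqrt{0 + 16} = \sqrt{16} = 4$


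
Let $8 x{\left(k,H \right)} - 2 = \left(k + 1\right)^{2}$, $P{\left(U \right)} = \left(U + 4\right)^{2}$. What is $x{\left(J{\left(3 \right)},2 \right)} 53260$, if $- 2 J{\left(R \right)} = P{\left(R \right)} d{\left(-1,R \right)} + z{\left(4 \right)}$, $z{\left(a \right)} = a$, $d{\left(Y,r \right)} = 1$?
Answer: $\frac{34738835}{8} \approx 4.3424 \cdot 10^{6}$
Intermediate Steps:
$P{\left(U \right)} = \left(4 + U\right)^{2}$
$J{\left(R \right)} = -2 - \frac{\left(4 + R\right)^{2}}{2}$ ($J{\left(R \right)} = - \frac{\left(4 + R\right)^{2} \cdot 1 + 4}{2} = - \frac{\left(4 + R\right)^{2} + 4}{2} = - \frac{4 + \left(4 + R\right)^{2}}{2} = -2 - \frac{\left(4 + R\right)^{2}}{2}$)
$x{\left(k,H \right)} = \frac{1}{4} + \frac{\left(1 + k\right)^{2}}{8}$ ($x{\left(k,H \right)} = \frac{1}{4} + \frac{\left(k + 1\right)^{2}}{8} = \frac{1}{4} + \frac{\left(1 + k\right)^{2}}{8}$)
$x{\left(J{\left(3 \right)},2 \right)} 53260 = \left(\frac{1}{4} + \frac{\left(1 - \left(2 + \frac{\left(4 + 3\right)^{2}}{2}\right)\right)^{2}}{8}\right) 53260 = \left(\frac{1}{4} + \frac{\left(1 - \left(2 + \frac{7^{2}}{2}\right)\right)^{2}}{8}\right) 53260 = \left(\frac{1}{4} + \frac{\left(1 - \frac{53}{2}\right)^{2}}{8}\right) 53260 = \left(\frac{1}{4} + \frac{\left(- \frac{51}{2}\right)^{2}}{8}\right) 53260 = \left(\frac{1}{4} + \frac{1}{8} \cdot \frac{2601}{4}\right) 53260 = \left(\frac{1}{4} + \frac{2601}{32}\right) 53260 = \frac{2609}{32} \cdot 53260 = \frac{34738835}{8}$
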